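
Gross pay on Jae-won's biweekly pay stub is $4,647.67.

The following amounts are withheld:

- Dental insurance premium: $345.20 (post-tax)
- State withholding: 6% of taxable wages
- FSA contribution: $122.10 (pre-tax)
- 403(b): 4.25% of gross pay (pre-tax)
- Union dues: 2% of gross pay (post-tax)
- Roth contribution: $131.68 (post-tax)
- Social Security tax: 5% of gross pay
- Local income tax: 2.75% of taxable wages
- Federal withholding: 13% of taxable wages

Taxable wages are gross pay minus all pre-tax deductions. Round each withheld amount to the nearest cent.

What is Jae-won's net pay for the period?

403(b): $4,647.67 × 0.0425 = $197.53
FSA contribution: $122.10
Pre-tax total = $197.53 + $122.10 = $319.63
Taxable wages = $4,647.67 − $319.63 = $4,328.04
Local income tax: $4,328.04 × 0.0275 = $119.02
Federal withholding: $4,328.04 × 0.13 = $562.65
State withholding: $4,328.04 × 0.06 = $259.68
Social Security tax: $4,647.67 × 0.05 = $232.38
Roth contribution: $131.68
Union dues: $4,647.67 × 0.02 = $92.95
Dental insurance premium: $345.20
Total deductions = $197.53 + $122.10 + $119.02 + $562.65 + $259.68 + $232.38 + $131.68 + $92.95 + $345.20 = $2,063.19
Net pay = $4,647.67 − $2,063.19 = $2,584.48

$2,584.48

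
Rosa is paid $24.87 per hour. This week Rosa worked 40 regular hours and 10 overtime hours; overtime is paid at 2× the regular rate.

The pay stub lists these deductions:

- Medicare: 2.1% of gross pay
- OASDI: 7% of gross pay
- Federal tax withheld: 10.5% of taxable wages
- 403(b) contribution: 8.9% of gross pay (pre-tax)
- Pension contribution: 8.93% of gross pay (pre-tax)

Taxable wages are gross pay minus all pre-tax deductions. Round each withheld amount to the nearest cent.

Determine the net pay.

$961.61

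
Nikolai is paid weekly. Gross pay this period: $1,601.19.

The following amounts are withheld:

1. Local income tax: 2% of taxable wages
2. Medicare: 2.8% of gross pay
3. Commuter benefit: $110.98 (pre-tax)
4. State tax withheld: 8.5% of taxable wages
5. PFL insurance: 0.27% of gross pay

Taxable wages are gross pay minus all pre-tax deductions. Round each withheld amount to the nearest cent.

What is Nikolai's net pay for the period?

Commuter benefit: $110.98
Taxable wages = $1,601.19 − $110.98 = $1,490.21
Local income tax: $1,490.21 × 0.02 = $29.80
State tax withheld: $1,490.21 × 0.085 = $126.67
Medicare: $1,601.19 × 0.028 = $44.83
PFL insurance: $1,601.19 × 0.0027 = $4.32
Total deductions = $110.98 + $29.80 + $126.67 + $44.83 + $4.32 = $316.60
Net pay = $1,601.19 − $316.60 = $1,284.59

$1,284.59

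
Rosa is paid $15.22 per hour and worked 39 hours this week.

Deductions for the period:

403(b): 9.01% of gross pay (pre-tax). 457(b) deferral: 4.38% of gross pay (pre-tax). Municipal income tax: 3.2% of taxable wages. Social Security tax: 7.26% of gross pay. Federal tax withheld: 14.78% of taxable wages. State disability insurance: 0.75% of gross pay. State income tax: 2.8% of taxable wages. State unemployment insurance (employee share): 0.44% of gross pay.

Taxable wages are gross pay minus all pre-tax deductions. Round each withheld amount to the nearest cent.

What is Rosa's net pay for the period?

Gross pay: 39 × $15.22 = $593.58
403(b): $593.58 × 0.0901 = $53.48
457(b) deferral: $593.58 × 0.0438 = $26.00
Pre-tax total = $53.48 + $26.00 = $79.48
Taxable wages = $593.58 − $79.48 = $514.10
State income tax: $514.10 × 0.028 = $14.39
Municipal income tax: $514.10 × 0.032 = $16.45
Federal tax withheld: $514.10 × 0.1478 = $75.98
State disability insurance: $593.58 × 0.0075 = $4.45
Social Security tax: $593.58 × 0.0726 = $43.09
State unemployment insurance (employee share): $593.58 × 0.0044 = $2.61
Total deductions = $53.48 + $26.00 + $14.39 + $16.45 + $75.98 + $4.45 + $43.09 + $2.61 = $236.45
Net pay = $593.58 − $236.45 = $357.13

$357.13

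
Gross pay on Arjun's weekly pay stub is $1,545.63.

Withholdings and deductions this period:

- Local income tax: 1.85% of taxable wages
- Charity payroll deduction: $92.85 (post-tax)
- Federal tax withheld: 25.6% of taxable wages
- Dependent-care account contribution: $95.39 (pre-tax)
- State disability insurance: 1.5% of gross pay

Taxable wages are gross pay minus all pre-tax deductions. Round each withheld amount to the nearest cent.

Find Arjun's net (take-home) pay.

Dependent-care account contribution: $95.39
Taxable wages = $1,545.63 − $95.39 = $1,450.24
Local income tax: $1,450.24 × 0.0185 = $26.83
Federal tax withheld: $1,450.24 × 0.256 = $371.26
State disability insurance: $1,545.63 × 0.015 = $23.18
Charity payroll deduction: $92.85
Total deductions = $95.39 + $26.83 + $371.26 + $23.18 + $92.85 = $609.51
Net pay = $1,545.63 − $609.51 = $936.12

$936.12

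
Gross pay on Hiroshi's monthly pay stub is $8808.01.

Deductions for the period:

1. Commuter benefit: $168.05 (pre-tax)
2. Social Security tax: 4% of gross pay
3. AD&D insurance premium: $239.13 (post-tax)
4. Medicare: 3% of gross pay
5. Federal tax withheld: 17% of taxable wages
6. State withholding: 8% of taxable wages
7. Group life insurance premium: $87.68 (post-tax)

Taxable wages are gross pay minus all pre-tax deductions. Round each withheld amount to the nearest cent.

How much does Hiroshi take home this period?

Commuter benefit: $168.05
Taxable wages = $8808.01 − $168.05 = $8639.96
Federal tax withheld: $8639.96 × 0.17 = $1468.79
State withholding: $8639.96 × 0.08 = $691.20
Social Security tax: $8808.01 × 0.04 = $352.32
Medicare: $8808.01 × 0.03 = $264.24
AD&D insurance premium: $239.13
Group life insurance premium: $87.68
Total deductions = $168.05 + $1468.79 + $691.20 + $352.32 + $264.24 + $239.13 + $87.68 = $3271.41
Net pay = $8808.01 − $3271.41 = $5536.60

$5536.60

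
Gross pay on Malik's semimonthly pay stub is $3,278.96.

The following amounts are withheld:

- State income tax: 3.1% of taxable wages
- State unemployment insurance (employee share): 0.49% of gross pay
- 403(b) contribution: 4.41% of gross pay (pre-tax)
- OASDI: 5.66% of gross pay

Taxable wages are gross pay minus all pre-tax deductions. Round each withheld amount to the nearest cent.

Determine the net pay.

403(b) contribution: $3,278.96 × 0.0441 = $144.60
Taxable wages = $3,278.96 − $144.60 = $3,134.36
State income tax: $3,134.36 × 0.031 = $97.17
State unemployment insurance (employee share): $3,278.96 × 0.0049 = $16.07
OASDI: $3,278.96 × 0.0566 = $185.59
Total deductions = $144.60 + $97.17 + $16.07 + $185.59 = $443.43
Net pay = $3,278.96 − $443.43 = $2,835.53

$2,835.53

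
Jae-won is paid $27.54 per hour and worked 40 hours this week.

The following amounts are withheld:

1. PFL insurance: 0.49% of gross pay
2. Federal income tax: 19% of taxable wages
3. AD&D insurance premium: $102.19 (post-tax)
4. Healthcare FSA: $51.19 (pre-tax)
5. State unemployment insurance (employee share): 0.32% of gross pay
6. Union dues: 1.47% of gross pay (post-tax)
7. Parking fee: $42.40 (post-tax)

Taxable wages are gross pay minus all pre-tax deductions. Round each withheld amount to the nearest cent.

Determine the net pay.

Gross pay: 40 × $27.54 = $1,101.60
Healthcare FSA: $51.19
Taxable wages = $1,101.60 − $51.19 = $1,050.41
Federal income tax: $1,050.41 × 0.19 = $199.58
State unemployment insurance (employee share): $1,101.60 × 0.0032 = $3.53
PFL insurance: $1,101.60 × 0.0049 = $5.40
AD&D insurance premium: $102.19
Union dues: $1,101.60 × 0.0147 = $16.19
Parking fee: $42.40
Total deductions = $51.19 + $199.58 + $3.53 + $5.40 + $102.19 + $16.19 + $42.40 = $420.48
Net pay = $1,101.60 − $420.48 = $681.12

$681.12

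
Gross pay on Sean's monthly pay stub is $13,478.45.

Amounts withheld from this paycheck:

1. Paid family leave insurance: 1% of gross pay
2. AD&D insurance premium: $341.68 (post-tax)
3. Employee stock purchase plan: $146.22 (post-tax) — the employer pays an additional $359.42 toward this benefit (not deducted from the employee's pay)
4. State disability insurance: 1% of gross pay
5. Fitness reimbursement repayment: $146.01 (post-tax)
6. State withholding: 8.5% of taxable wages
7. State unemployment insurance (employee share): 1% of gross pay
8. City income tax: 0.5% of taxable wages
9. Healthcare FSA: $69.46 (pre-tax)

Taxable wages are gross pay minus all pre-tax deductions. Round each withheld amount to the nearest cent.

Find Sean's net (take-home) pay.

$11,163.94

Healthcare FSA: $69.46
Taxable wages = $13,478.45 − $69.46 = $13,408.99
City income tax: $13,408.99 × 0.005 = $67.04
State withholding: $13,408.99 × 0.085 = $1,139.76
Paid family leave insurance: $13,478.45 × 0.01 = $134.78
State disability insurance: $13,478.45 × 0.01 = $134.78
State unemployment insurance (employee share): $13,478.45 × 0.01 = $134.78
Employee stock purchase plan: $146.22
Fitness reimbursement repayment: $146.01
AD&D insurance premium: $341.68
(Employer's $359.42 toward employee stock purchase plan is not withheld from the employee.)
Total deductions = $69.46 + $67.04 + $1,139.76 + $134.78 + $134.78 + $134.78 + $146.22 + $146.01 + $341.68 = $2,314.51
Net pay = $13,478.45 − $2,314.51 = $11,163.94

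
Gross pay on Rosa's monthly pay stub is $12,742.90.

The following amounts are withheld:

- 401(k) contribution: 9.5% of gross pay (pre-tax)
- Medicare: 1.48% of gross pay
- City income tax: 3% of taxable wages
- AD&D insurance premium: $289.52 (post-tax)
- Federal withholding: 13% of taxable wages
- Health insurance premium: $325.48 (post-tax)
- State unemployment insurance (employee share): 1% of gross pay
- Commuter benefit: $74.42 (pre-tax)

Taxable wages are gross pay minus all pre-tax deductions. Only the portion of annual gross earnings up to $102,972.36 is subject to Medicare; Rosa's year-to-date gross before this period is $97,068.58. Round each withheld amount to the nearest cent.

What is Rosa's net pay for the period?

$8,794.82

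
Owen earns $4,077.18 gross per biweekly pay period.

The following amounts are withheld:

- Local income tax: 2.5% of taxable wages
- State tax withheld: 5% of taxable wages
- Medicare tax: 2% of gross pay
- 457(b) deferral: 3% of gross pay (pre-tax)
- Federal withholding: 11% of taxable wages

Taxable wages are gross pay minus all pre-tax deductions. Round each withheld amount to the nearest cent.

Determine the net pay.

457(b) deferral: $4,077.18 × 0.03 = $122.32
Taxable wages = $4,077.18 − $122.32 = $3,954.86
Federal withholding: $3,954.86 × 0.11 = $435.03
Local income tax: $3,954.86 × 0.025 = $98.87
State tax withheld: $3,954.86 × 0.05 = $197.74
Medicare tax: $4,077.18 × 0.02 = $81.54
Total deductions = $122.32 + $435.03 + $98.87 + $197.74 + $81.54 = $935.50
Net pay = $4,077.18 − $935.50 = $3,141.68

$3,141.68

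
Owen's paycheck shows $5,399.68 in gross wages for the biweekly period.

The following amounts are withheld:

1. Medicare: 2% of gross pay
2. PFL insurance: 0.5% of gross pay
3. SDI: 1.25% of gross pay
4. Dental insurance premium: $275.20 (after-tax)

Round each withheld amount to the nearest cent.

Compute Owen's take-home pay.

PFL insurance: $5,399.68 × 0.005 = $27.00
Medicare: $5,399.68 × 0.02 = $107.99
SDI: $5,399.68 × 0.0125 = $67.50
Dental insurance premium: $275.20
Total deductions = $27.00 + $107.99 + $67.50 + $275.20 = $477.69
Net pay = $5,399.68 − $477.69 = $4,921.99

$4,921.99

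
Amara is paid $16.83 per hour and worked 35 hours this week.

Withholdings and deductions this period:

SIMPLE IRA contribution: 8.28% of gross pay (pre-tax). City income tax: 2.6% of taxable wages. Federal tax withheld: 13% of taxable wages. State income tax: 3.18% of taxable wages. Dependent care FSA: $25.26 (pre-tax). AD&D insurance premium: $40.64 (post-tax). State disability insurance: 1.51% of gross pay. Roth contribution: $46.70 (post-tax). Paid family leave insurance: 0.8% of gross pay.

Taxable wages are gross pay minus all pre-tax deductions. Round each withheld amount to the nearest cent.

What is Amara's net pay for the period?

$317.36

Gross pay: 35 × $16.83 = $589.05
SIMPLE IRA contribution: $589.05 × 0.0828 = $48.77
Dependent care FSA: $25.26
Pre-tax total = $48.77 + $25.26 = $74.03
Taxable wages = $589.05 − $74.03 = $515.02
State income tax: $515.02 × 0.0318 = $16.38
Federal tax withheld: $515.02 × 0.13 = $66.95
City income tax: $515.02 × 0.026 = $13.39
State disability insurance: $589.05 × 0.0151 = $8.89
Paid family leave insurance: $589.05 × 0.008 = $4.71
Roth contribution: $46.70
AD&D insurance premium: $40.64
Total deductions = $48.77 + $25.26 + $16.38 + $66.95 + $13.39 + $8.89 + $4.71 + $46.70 + $40.64 = $271.69
Net pay = $589.05 − $271.69 = $317.36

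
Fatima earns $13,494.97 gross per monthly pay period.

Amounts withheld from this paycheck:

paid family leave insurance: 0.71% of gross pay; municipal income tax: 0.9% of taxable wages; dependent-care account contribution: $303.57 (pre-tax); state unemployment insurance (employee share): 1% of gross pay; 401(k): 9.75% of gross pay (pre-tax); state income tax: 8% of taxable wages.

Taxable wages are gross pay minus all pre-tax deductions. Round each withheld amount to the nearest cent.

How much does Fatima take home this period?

$10,587.95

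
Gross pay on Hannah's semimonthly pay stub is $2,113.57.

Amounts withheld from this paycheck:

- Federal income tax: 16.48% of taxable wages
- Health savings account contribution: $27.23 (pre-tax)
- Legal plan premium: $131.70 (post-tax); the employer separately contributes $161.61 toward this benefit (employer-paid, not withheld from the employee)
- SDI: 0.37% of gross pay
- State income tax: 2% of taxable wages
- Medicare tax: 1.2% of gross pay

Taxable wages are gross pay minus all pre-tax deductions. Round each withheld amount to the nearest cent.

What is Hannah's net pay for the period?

$1,535.90

Health savings account contribution: $27.23
Taxable wages = $2,113.57 − $27.23 = $2,086.34
State income tax: $2,086.34 × 0.02 = $41.73
Federal income tax: $2,086.34 × 0.1648 = $343.83
Medicare tax: $2,113.57 × 0.012 = $25.36
SDI: $2,113.57 × 0.0037 = $7.82
Legal plan premium: $131.70
(Employer's $161.61 toward legal plan premium is not withheld from the employee.)
Total deductions = $27.23 + $41.73 + $343.83 + $25.36 + $7.82 + $131.70 = $577.67
Net pay = $2,113.57 − $577.67 = $1,535.90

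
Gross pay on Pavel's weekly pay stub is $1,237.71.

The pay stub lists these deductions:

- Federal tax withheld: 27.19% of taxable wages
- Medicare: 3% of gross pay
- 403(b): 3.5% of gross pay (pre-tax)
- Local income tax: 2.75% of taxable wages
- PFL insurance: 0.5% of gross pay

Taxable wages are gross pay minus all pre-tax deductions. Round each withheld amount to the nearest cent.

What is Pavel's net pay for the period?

403(b): $1,237.71 × 0.035 = $43.32
Taxable wages = $1,237.71 − $43.32 = $1,194.39
Local income tax: $1,194.39 × 0.0275 = $32.85
Federal tax withheld: $1,194.39 × 0.2719 = $324.75
PFL insurance: $1,237.71 × 0.005 = $6.19
Medicare: $1,237.71 × 0.03 = $37.13
Total deductions = $43.32 + $32.85 + $324.75 + $6.19 + $37.13 = $444.24
Net pay = $1,237.71 − $444.24 = $793.47

$793.47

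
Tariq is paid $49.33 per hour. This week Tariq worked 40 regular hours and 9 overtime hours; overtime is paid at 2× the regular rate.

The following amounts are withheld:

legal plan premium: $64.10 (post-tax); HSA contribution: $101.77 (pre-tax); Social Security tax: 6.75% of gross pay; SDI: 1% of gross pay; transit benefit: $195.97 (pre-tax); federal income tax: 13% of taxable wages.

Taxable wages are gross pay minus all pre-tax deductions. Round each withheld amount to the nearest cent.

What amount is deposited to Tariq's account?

$1,944.32

Regular pay: 40 × $49.33 = $1,973.20
Overtime pay: 9 × $49.33 × 2 = $887.94
Gross pay = $1,973.20 + $887.94 = $2,861.14
Transit benefit: $195.97
HSA contribution: $101.77
Pre-tax total = $195.97 + $101.77 = $297.74
Taxable wages = $2,861.14 − $297.74 = $2,563.40
Federal income tax: $2,563.40 × 0.13 = $333.24
SDI: $2,861.14 × 0.01 = $28.61
Social Security tax: $2,861.14 × 0.0675 = $193.13
Legal plan premium: $64.10
Total deductions = $195.97 + $101.77 + $333.24 + $28.61 + $193.13 + $64.10 = $916.82
Net pay = $2,861.14 − $916.82 = $1,944.32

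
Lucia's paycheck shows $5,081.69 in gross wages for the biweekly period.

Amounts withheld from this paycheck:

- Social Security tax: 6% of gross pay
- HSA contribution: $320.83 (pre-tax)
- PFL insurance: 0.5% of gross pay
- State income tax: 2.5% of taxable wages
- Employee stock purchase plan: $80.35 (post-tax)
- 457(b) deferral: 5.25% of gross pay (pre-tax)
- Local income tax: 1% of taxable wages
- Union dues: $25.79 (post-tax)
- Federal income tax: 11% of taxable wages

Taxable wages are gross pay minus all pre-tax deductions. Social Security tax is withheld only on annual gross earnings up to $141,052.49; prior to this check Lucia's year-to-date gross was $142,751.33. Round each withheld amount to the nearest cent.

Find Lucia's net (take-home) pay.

$3,710.88

457(b) deferral: $5,081.69 × 0.0525 = $266.79
HSA contribution: $320.83
Pre-tax total = $266.79 + $320.83 = $587.62
Taxable wages = $5,081.69 − $587.62 = $4,494.07
Federal income tax: $4,494.07 × 0.11 = $494.35
Local income tax: $4,494.07 × 0.01 = $44.94
State income tax: $4,494.07 × 0.025 = $112.35
PFL insurance: $5,081.69 × 0.005 = $25.41
Social Security tax: annual cap $141,052.49 already reached (YTD $142,751.33), so $0.00
Union dues: $25.79
Employee stock purchase plan: $80.35
Total deductions = $266.79 + $320.83 + $494.35 + $44.94 + $112.35 + $25.41 + $0.00 + $25.79 + $80.35 = $1,370.81
Net pay = $5,081.69 − $1,370.81 = $3,710.88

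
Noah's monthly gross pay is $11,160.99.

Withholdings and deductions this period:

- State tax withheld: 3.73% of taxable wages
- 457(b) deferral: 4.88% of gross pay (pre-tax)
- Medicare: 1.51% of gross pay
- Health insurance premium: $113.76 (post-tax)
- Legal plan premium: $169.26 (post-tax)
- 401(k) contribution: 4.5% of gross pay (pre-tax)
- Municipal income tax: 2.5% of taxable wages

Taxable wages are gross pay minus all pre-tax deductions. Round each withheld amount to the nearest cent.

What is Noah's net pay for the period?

457(b) deferral: $11,160.99 × 0.0488 = $544.66
401(k) contribution: $11,160.99 × 0.045 = $502.24
Pre-tax total = $544.66 + $502.24 = $1,046.90
Taxable wages = $11,160.99 − $1,046.90 = $10,114.09
Municipal income tax: $10,114.09 × 0.025 = $252.85
State tax withheld: $10,114.09 × 0.0373 = $377.26
Medicare: $11,160.99 × 0.0151 = $168.53
Health insurance premium: $113.76
Legal plan premium: $169.26
Total deductions = $544.66 + $502.24 + $252.85 + $377.26 + $168.53 + $113.76 + $169.26 = $2,128.56
Net pay = $11,160.99 − $2,128.56 = $9,032.43

$9,032.43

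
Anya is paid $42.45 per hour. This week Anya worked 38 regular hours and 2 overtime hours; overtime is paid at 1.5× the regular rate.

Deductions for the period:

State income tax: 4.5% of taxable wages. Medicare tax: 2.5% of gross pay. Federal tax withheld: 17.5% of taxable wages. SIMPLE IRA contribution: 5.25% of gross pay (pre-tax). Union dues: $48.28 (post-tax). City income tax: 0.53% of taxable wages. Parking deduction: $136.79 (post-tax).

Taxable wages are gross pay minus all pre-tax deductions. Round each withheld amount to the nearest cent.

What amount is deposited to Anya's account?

$1,048.96

Regular pay: 38 × $42.45 = $1,613.10
Overtime pay: 2 × $42.45 × 1.5 = $127.35
Gross pay = $1,613.10 + $127.35 = $1,740.45
SIMPLE IRA contribution: $1,740.45 × 0.0525 = $91.37
Taxable wages = $1,740.45 − $91.37 = $1,649.08
Federal tax withheld: $1,649.08 × 0.175 = $288.59
City income tax: $1,649.08 × 0.0053 = $8.74
State income tax: $1,649.08 × 0.045 = $74.21
Medicare tax: $1,740.45 × 0.025 = $43.51
Union dues: $48.28
Parking deduction: $136.79
Total deductions = $91.37 + $288.59 + $8.74 + $74.21 + $43.51 + $48.28 + $136.79 = $691.49
Net pay = $1,740.45 − $691.49 = $1,048.96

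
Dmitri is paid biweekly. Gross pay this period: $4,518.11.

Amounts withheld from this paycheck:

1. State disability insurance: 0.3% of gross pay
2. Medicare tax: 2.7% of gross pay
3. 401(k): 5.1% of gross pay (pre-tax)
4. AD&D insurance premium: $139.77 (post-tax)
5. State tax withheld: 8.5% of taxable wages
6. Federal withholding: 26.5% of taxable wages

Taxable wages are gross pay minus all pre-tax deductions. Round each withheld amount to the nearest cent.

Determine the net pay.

$2,511.69

401(k): $4,518.11 × 0.051 = $230.42
Taxable wages = $4,518.11 − $230.42 = $4,287.69
Federal withholding: $4,287.69 × 0.265 = $1,136.24
State tax withheld: $4,287.69 × 0.085 = $364.45
State disability insurance: $4,518.11 × 0.003 = $13.55
Medicare tax: $4,518.11 × 0.027 = $121.99
AD&D insurance premium: $139.77
Total deductions = $230.42 + $1,136.24 + $364.45 + $13.55 + $121.99 + $139.77 = $2,006.42
Net pay = $4,518.11 − $2,006.42 = $2,511.69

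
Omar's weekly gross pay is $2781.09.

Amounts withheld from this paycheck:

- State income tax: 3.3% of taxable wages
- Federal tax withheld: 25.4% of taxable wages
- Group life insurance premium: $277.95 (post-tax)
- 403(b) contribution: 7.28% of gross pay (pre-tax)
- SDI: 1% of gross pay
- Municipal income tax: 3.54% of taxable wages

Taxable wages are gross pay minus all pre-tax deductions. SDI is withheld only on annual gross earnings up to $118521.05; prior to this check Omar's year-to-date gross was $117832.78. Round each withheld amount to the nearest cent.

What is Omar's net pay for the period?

$1462.46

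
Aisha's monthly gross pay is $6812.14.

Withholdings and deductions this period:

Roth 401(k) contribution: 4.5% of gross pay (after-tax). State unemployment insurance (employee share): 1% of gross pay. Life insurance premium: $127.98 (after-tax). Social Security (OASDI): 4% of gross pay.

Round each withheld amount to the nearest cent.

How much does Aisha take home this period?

$6037.00

Social Security (OASDI): $6812.14 × 0.04 = $272.49
State unemployment insurance (employee share): $6812.14 × 0.01 = $68.12
Roth 401(k) contribution: $6812.14 × 0.045 = $306.55
Life insurance premium: $127.98
Total deductions = $272.49 + $68.12 + $306.55 + $127.98 = $775.14
Net pay = $6812.14 − $775.14 = $6037.00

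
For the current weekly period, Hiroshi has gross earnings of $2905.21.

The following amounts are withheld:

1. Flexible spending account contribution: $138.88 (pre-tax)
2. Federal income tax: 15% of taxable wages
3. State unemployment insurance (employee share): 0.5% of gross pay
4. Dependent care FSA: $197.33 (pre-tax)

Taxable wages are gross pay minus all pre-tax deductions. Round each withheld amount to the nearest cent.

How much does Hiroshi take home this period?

$2169.12

Dependent care FSA: $197.33
Flexible spending account contribution: $138.88
Pre-tax total = $197.33 + $138.88 = $336.21
Taxable wages = $2905.21 − $336.21 = $2569.00
Federal income tax: $2569.00 × 0.15 = $385.35
State unemployment insurance (employee share): $2905.21 × 0.005 = $14.53
Total deductions = $197.33 + $138.88 + $385.35 + $14.53 = $736.09
Net pay = $2905.21 − $736.09 = $2169.12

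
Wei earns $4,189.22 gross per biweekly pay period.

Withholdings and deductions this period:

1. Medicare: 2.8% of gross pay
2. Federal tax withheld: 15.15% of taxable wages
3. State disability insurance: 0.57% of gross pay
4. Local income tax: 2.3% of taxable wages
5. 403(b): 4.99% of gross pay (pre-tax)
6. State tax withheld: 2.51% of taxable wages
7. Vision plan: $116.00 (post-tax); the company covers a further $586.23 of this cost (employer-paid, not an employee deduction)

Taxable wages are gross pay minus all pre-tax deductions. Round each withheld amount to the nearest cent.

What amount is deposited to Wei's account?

403(b): $4,189.22 × 0.0499 = $209.04
Taxable wages = $4,189.22 − $209.04 = $3,980.18
State tax withheld: $3,980.18 × 0.0251 = $99.90
Federal tax withheld: $3,980.18 × 0.1515 = $603.00
Local income tax: $3,980.18 × 0.023 = $91.54
State disability insurance: $4,189.22 × 0.0057 = $23.88
Medicare: $4,189.22 × 0.028 = $117.30
Vision plan: $116.00
(Employer's $586.23 toward vision plan is not withheld from the employee.)
Total deductions = $209.04 + $99.90 + $603.00 + $91.54 + $23.88 + $117.30 + $116.00 = $1,260.66
Net pay = $4,189.22 − $1,260.66 = $2,928.56

$2,928.56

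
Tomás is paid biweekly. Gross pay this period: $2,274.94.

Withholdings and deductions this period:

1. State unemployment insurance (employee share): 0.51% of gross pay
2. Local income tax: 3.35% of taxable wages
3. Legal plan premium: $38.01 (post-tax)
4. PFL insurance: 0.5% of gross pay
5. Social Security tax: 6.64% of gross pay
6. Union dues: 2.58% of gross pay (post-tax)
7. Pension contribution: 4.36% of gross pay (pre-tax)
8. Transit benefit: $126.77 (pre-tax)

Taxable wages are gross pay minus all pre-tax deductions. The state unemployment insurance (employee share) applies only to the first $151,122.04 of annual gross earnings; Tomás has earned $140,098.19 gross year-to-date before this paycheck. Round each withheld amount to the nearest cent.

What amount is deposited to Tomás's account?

$1,709.61

Pension contribution: $2,274.94 × 0.0436 = $99.19
Transit benefit: $126.77
Pre-tax total = $99.19 + $126.77 = $225.96
Taxable wages = $2,274.94 − $225.96 = $2,048.98
Local income tax: $2,048.98 × 0.0335 = $68.64
State unemployment insurance (employee share): cap not yet reached, full $2,274.94 is subject → $2,274.94 × 0.0051 = $11.60
Social Security tax: $2,274.94 × 0.0664 = $151.06
PFL insurance: $2,274.94 × 0.005 = $11.37
Union dues: $2,274.94 × 0.0258 = $58.69
Legal plan premium: $38.01
Total deductions = $99.19 + $126.77 + $68.64 + $11.60 + $151.06 + $11.37 + $58.69 + $38.01 = $565.33
Net pay = $2,274.94 − $565.33 = $1,709.61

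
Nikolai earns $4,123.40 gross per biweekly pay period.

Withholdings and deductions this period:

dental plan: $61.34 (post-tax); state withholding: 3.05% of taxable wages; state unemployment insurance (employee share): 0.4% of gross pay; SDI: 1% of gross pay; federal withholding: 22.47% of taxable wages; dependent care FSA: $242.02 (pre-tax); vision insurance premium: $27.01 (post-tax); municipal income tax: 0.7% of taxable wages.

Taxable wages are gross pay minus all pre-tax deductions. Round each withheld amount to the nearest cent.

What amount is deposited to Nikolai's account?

$2,717.61

Dependent care FSA: $242.02
Taxable wages = $4,123.40 − $242.02 = $3,881.38
Federal withholding: $3,881.38 × 0.2247 = $872.15
State withholding: $3,881.38 × 0.0305 = $118.38
Municipal income tax: $3,881.38 × 0.007 = $27.17
SDI: $4,123.40 × 0.01 = $41.23
State unemployment insurance (employee share): $4,123.40 × 0.004 = $16.49
Vision insurance premium: $27.01
Dental plan: $61.34
Total deductions = $242.02 + $872.15 + $118.38 + $27.17 + $41.23 + $16.49 + $27.01 + $61.34 = $1,405.79
Net pay = $4,123.40 − $1,405.79 = $2,717.61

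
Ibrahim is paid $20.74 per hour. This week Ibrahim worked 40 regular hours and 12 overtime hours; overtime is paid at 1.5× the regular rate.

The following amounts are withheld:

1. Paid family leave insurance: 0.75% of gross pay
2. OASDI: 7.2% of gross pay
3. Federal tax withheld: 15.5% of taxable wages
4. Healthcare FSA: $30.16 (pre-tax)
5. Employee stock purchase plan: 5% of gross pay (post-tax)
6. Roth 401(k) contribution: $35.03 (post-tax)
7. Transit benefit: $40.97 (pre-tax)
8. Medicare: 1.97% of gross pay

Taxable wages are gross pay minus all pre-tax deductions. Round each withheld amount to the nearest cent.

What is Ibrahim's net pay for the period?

$741.85

Regular pay: 40 × $20.74 = $829.60
Overtime pay: 12 × $20.74 × 1.5 = $373.32
Gross pay = $829.60 + $373.32 = $1,202.92
Healthcare FSA: $30.16
Transit benefit: $40.97
Pre-tax total = $30.16 + $40.97 = $71.13
Taxable wages = $1,202.92 − $71.13 = $1,131.79
Federal tax withheld: $1,131.79 × 0.155 = $175.43
Medicare: $1,202.92 × 0.0197 = $23.70
OASDI: $1,202.92 × 0.072 = $86.61
Paid family leave insurance: $1,202.92 × 0.0075 = $9.02
Roth 401(k) contribution: $35.03
Employee stock purchase plan: $1,202.92 × 0.05 = $60.15
Total deductions = $30.16 + $40.97 + $175.43 + $23.70 + $86.61 + $9.02 + $35.03 + $60.15 = $461.07
Net pay = $1,202.92 − $461.07 = $741.85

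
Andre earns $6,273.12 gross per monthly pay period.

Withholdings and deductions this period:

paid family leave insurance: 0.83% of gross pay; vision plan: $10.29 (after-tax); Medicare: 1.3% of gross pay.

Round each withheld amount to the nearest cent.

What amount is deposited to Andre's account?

$6,129.21

Medicare: $6,273.12 × 0.013 = $81.55
Paid family leave insurance: $6,273.12 × 0.0083 = $52.07
Vision plan: $10.29
Total deductions = $81.55 + $52.07 + $10.29 = $143.91
Net pay = $6,273.12 − $143.91 = $6,129.21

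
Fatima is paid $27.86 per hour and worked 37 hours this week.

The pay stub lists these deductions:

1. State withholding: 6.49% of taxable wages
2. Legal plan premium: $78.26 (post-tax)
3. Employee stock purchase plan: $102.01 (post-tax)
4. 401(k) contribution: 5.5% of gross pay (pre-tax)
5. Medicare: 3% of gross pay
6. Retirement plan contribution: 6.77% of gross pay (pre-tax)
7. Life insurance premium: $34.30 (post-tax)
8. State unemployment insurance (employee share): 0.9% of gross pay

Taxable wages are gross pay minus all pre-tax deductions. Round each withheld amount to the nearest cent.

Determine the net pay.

$590.87

Gross pay: 37 × $27.86 = $1030.82
401(k) contribution: $1030.82 × 0.055 = $56.70
Retirement plan contribution: $1030.82 × 0.0677 = $69.79
Pre-tax total = $56.70 + $69.79 = $126.49
Taxable wages = $1030.82 − $126.49 = $904.33
State withholding: $904.33 × 0.0649 = $58.69
Medicare: $1030.82 × 0.03 = $30.92
State unemployment insurance (employee share): $1030.82 × 0.009 = $9.28
Life insurance premium: $34.30
Legal plan premium: $78.26
Employee stock purchase plan: $102.01
Total deductions = $56.70 + $69.79 + $58.69 + $30.92 + $9.28 + $34.30 + $78.26 + $102.01 = $439.95
Net pay = $1030.82 − $439.95 = $590.87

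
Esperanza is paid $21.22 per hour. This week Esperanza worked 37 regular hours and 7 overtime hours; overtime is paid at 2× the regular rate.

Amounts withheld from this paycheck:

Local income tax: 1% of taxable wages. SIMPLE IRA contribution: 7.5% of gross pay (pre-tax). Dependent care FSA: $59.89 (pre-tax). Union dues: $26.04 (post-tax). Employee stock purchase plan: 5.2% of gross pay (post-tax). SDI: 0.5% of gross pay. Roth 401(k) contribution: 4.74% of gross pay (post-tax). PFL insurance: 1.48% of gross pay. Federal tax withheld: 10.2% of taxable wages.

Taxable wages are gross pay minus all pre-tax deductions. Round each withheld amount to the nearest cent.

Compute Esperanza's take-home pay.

$680.70

Regular pay: 37 × $21.22 = $785.14
Overtime pay: 7 × $21.22 × 2 = $297.08
Gross pay = $785.14 + $297.08 = $1082.22
Dependent care FSA: $59.89
SIMPLE IRA contribution: $1082.22 × 0.075 = $81.17
Pre-tax total = $59.89 + $81.17 = $141.06
Taxable wages = $1082.22 − $141.06 = $941.16
Local income tax: $941.16 × 0.01 = $9.41
Federal tax withheld: $941.16 × 0.102 = $96.00
SDI: $1082.22 × 0.005 = $5.41
PFL insurance: $1082.22 × 0.0148 = $16.02
Employee stock purchase plan: $1082.22 × 0.052 = $56.28
Union dues: $26.04
Roth 401(k) contribution: $1082.22 × 0.0474 = $51.30
Total deductions = $59.89 + $81.17 + $9.41 + $96.00 + $5.41 + $16.02 + $56.28 + $26.04 + $51.30 = $401.52
Net pay = $1082.22 − $401.52 = $680.70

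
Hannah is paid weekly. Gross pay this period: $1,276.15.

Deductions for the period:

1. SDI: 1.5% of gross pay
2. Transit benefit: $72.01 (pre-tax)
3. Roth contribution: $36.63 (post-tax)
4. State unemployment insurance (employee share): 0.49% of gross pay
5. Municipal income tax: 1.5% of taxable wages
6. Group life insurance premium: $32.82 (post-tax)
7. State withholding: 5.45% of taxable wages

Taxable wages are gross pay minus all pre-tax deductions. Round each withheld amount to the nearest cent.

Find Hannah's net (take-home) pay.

$1,025.61

Transit benefit: $72.01
Taxable wages = $1,276.15 − $72.01 = $1,204.14
State withholding: $1,204.14 × 0.0545 = $65.63
Municipal income tax: $1,204.14 × 0.015 = $18.06
State unemployment insurance (employee share): $1,276.15 × 0.0049 = $6.25
SDI: $1,276.15 × 0.015 = $19.14
Group life insurance premium: $32.82
Roth contribution: $36.63
Total deductions = $72.01 + $65.63 + $18.06 + $6.25 + $19.14 + $32.82 + $36.63 = $250.54
Net pay = $1,276.15 − $250.54 = $1,025.61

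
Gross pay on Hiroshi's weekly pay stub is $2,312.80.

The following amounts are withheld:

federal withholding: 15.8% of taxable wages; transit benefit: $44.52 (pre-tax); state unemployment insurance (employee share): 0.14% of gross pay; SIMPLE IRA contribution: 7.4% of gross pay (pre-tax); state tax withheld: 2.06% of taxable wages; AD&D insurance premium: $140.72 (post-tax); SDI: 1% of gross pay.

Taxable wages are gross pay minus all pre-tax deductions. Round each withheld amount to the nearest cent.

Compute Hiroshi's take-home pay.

SIMPLE IRA contribution: $2,312.80 × 0.074 = $171.15
Transit benefit: $44.52
Pre-tax total = $171.15 + $44.52 = $215.67
Taxable wages = $2,312.80 − $215.67 = $2,097.13
Federal withholding: $2,097.13 × 0.158 = $331.35
State tax withheld: $2,097.13 × 0.0206 = $43.20
State unemployment insurance (employee share): $2,312.80 × 0.0014 = $3.24
SDI: $2,312.80 × 0.01 = $23.13
AD&D insurance premium: $140.72
Total deductions = $171.15 + $44.52 + $331.35 + $43.20 + $3.24 + $23.13 + $140.72 = $757.31
Net pay = $2,312.80 − $757.31 = $1,555.49

$1,555.49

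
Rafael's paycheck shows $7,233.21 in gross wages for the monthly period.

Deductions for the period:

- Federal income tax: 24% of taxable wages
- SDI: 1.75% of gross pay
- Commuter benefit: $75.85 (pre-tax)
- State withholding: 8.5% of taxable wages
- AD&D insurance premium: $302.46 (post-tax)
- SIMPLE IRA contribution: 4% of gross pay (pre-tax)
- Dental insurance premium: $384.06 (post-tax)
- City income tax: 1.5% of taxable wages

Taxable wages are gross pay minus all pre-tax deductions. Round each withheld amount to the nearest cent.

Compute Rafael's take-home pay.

Commuter benefit: $75.85
SIMPLE IRA contribution: $7,233.21 × 0.04 = $289.33
Pre-tax total = $75.85 + $289.33 = $365.18
Taxable wages = $7,233.21 − $365.18 = $6,868.03
Federal income tax: $6,868.03 × 0.24 = $1,648.33
City income tax: $6,868.03 × 0.015 = $103.02
State withholding: $6,868.03 × 0.085 = $583.78
SDI: $7,233.21 × 0.0175 = $126.58
Dental insurance premium: $384.06
AD&D insurance premium: $302.46
Total deductions = $75.85 + $289.33 + $1,648.33 + $103.02 + $583.78 + $126.58 + $384.06 + $302.46 = $3,513.41
Net pay = $7,233.21 − $3,513.41 = $3,719.80

$3,719.80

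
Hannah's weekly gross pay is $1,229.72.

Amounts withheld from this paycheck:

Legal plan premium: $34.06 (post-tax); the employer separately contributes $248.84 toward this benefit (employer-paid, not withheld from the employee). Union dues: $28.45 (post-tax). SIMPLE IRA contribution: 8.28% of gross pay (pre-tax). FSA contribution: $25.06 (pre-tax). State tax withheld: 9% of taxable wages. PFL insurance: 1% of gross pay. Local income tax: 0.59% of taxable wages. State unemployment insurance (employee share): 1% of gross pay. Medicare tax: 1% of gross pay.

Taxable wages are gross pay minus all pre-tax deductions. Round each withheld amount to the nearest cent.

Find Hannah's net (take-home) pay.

SIMPLE IRA contribution: $1,229.72 × 0.0828 = $101.82
FSA contribution: $25.06
Pre-tax total = $101.82 + $25.06 = $126.88
Taxable wages = $1,229.72 − $126.88 = $1,102.84
Local income tax: $1,102.84 × 0.0059 = $6.51
State tax withheld: $1,102.84 × 0.09 = $99.26
State unemployment insurance (employee share): $1,229.72 × 0.01 = $12.30
PFL insurance: $1,229.72 × 0.01 = $12.30
Medicare tax: $1,229.72 × 0.01 = $12.30
Legal plan premium: $34.06
Union dues: $28.45
(Employer's $248.84 toward legal plan premium is not withheld from the employee.)
Total deductions = $101.82 + $25.06 + $6.51 + $99.26 + $12.30 + $12.30 + $12.30 + $34.06 + $28.45 = $332.06
Net pay = $1,229.72 − $332.06 = $897.66

$897.66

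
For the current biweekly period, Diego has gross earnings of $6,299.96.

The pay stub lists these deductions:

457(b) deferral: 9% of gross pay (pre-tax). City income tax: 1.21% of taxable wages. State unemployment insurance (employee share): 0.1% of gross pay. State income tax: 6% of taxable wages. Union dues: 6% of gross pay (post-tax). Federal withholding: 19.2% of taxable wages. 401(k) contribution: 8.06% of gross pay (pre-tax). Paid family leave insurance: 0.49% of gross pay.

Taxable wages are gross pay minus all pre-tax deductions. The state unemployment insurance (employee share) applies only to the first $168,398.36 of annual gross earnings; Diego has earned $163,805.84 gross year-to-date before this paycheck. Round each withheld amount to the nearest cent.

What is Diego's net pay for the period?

$3,431.76

401(k) contribution: $6,299.96 × 0.0806 = $507.78
457(b) deferral: $6,299.96 × 0.09 = $567.00
Pre-tax total = $507.78 + $567.00 = $1,074.78
Taxable wages = $6,299.96 − $1,074.78 = $5,225.18
City income tax: $5,225.18 × 0.0121 = $63.22
State income tax: $5,225.18 × 0.06 = $313.51
Federal withholding: $5,225.18 × 0.192 = $1,003.23
State unemployment insurance (employee share): only $168,398.36 − $163,805.84 = $4,592.52 of this check is subject → $4,592.52 × 0.001 = $4.59
Paid family leave insurance: $6,299.96 × 0.0049 = $30.87
Union dues: $6,299.96 × 0.06 = $378.00
Total deductions = $507.78 + $567.00 + $63.22 + $313.51 + $1,003.23 + $4.59 + $30.87 + $378.00 = $2,868.20
Net pay = $6,299.96 − $2,868.20 = $3,431.76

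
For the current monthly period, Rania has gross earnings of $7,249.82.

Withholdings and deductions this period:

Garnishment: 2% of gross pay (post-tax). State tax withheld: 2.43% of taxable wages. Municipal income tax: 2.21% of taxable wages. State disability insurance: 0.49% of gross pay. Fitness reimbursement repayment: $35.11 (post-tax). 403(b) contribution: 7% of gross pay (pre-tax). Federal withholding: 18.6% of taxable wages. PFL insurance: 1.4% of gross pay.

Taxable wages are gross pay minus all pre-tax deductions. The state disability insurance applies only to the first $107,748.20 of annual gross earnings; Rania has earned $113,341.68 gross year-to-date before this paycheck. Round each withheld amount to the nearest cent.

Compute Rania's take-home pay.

$4,893.80

403(b) contribution: $7,249.82 × 0.07 = $507.49
Taxable wages = $7,249.82 − $507.49 = $6,742.33
Federal withholding: $6,742.33 × 0.186 = $1,254.07
Municipal income tax: $6,742.33 × 0.0221 = $149.01
State tax withheld: $6,742.33 × 0.0243 = $163.84
State disability insurance: annual cap $107,748.20 already reached (YTD $113,341.68), so $0.00
PFL insurance: $7,249.82 × 0.014 = $101.50
Garnishment: $7,249.82 × 0.02 = $145.00
Fitness reimbursement repayment: $35.11
Total deductions = $507.49 + $1,254.07 + $149.01 + $163.84 + $0.00 + $101.50 + $145.00 + $35.11 = $2,356.02
Net pay = $7,249.82 − $2,356.02 = $4,893.80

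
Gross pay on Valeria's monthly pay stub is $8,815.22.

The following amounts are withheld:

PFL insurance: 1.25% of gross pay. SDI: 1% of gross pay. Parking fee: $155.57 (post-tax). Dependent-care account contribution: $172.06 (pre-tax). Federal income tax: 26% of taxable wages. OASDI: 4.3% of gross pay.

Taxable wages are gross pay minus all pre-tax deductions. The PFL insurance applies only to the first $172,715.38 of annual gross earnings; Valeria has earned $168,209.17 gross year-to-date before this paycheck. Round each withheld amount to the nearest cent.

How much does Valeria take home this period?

$5,716.84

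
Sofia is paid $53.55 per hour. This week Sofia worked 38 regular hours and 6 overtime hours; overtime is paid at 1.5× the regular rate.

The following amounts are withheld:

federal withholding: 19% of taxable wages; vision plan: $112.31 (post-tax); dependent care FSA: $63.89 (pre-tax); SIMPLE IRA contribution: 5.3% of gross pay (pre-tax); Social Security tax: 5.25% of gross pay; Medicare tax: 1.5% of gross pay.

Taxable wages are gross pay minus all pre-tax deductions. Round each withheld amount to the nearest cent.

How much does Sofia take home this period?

$1596.66

Regular pay: 38 × $53.55 = $2034.90
Overtime pay: 6 × $53.55 × 1.5 = $481.95
Gross pay = $2034.90 + $481.95 = $2516.85
SIMPLE IRA contribution: $2516.85 × 0.053 = $133.39
Dependent care FSA: $63.89
Pre-tax total = $133.39 + $63.89 = $197.28
Taxable wages = $2516.85 − $197.28 = $2319.57
Federal withholding: $2319.57 × 0.19 = $440.72
Social Security tax: $2516.85 × 0.0525 = $132.13
Medicare tax: $2516.85 × 0.015 = $37.75
Vision plan: $112.31
Total deductions = $133.39 + $63.89 + $440.72 + $132.13 + $37.75 + $112.31 = $920.19
Net pay = $2516.85 − $920.19 = $1596.66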